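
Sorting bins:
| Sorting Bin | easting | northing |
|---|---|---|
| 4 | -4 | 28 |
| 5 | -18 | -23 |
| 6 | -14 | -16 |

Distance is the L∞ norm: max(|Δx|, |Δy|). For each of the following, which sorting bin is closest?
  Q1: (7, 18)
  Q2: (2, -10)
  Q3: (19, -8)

Q1→4; Q2→6; Q3→6

Q1 at (7, 18):
  4: 11
  5: 41
  6: 34
  → nearest: 4 (11)
Q2 at (2, -10):
  4: 38
  5: 20
  6: 16
  → nearest: 6 (16)
Q3 at (19, -8):
  4: 36
  5: 37
  6: 33
  → nearest: 6 (33)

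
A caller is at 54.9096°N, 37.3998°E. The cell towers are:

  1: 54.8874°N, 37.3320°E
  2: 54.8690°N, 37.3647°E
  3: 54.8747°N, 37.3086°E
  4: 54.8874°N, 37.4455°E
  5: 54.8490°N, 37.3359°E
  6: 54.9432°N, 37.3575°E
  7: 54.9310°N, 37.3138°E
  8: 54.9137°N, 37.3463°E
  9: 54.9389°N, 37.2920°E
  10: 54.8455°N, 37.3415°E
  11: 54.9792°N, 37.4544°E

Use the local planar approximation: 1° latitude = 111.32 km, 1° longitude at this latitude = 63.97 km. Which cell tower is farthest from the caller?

Distances from 54.9096°N, 37.3998°E:
1: 4.9918 km
2: 5.0466 km
3: 7.0093 km
4: 3.8280 km
5: 7.8878 km
6: 4.6165 km
7: 5.9951 km
8: 3.4527 km
9: 7.6284 km
10: 8.0514 km
11: 8.4988 km
Maximum: 11 at 8.4988 km.

11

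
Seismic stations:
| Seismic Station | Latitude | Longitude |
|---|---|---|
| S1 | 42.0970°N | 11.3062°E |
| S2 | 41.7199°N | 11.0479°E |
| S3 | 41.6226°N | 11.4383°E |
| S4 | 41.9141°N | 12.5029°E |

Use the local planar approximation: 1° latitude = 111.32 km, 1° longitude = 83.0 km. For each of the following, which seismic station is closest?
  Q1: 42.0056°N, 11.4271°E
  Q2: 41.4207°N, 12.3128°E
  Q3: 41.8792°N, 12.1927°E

Q1 at 42.0056°N, 11.4271°E:
  S1: 14.2905 km
  S2: 44.7447 km
  S3: 42.6457 km
  S4: 89.8705 km
  → nearest: S1 (14.2905 km)
Q2 at 41.4207°N, 12.3128°E:
  S1: 112.4641 km
  S2: 110.1434 km
  S3: 75.9836 km
  S4: 57.1467 km
  → nearest: S4 (57.1467 km)
Q3 at 41.8792°N, 12.1927°E:
  S1: 77.4712 km
  S2: 96.6590 km
  S3: 68.8230 km
  S4: 26.0381 km
  → nearest: S4 (26.0381 km)

Q1→S1; Q2→S4; Q3→S4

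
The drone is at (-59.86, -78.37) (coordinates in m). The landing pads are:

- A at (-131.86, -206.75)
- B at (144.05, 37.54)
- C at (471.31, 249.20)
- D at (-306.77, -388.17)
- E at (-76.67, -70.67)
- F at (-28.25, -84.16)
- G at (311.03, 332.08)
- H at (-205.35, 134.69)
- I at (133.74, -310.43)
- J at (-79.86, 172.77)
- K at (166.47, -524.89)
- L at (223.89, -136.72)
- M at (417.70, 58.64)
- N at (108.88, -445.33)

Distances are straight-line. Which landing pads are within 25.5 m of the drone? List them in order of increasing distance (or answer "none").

E

Distances from (-59.86, -78.37):
A: √((-72.00)² + (-128.38)²) = √(5184.0000 + 16481.4244) = 147.19 m
B: √((203.91)² + (115.91)²) = √(41579.2881 + 13435.1281) = 234.55 m
C: √((531.17)² + (327.57)²) = √(282141.5689 + 107302.1049) = 624.05 m
D: √((-246.91)² + (-309.80)²) = √(60964.5481 + 95976.0400) = 396.16 m
E: √((-16.81)² + (7.70)²) = √(282.5761 + 59.2900) = 18.49 m
F: √((31.61)² + (-5.79)²) = √(999.1921 + 33.5241) = 32.14 m
G: √((370.89)² + (410.45)²) = √(137559.3921 + 168469.2025) = 553.20 m
H: √((-145.49)² + (213.06)²) = √(21167.3401 + 45394.5636) = 258.00 m
I: √((193.60)² + (-232.06)²) = √(37480.9600 + 53851.8436) = 302.21 m
J: √((-20.00)² + (251.14)²) = √(400.0000 + 63071.2996) = 251.94 m
K: √((226.33)² + (-446.52)²) = √(51225.2689 + 199380.1104) = 500.61 m
L: √((283.75)² + (-58.35)²) = √(80514.0625 + 3404.7225) = 289.69 m
M: √((477.56)² + (137.01)²) = √(228063.5536 + 18771.7401) = 496.83 m
N: √((168.74)² + (-366.96)²) = √(28473.1876 + 134659.6416) = 403.90 m
Threshold 25.5 m: E (18.49 m) is within range.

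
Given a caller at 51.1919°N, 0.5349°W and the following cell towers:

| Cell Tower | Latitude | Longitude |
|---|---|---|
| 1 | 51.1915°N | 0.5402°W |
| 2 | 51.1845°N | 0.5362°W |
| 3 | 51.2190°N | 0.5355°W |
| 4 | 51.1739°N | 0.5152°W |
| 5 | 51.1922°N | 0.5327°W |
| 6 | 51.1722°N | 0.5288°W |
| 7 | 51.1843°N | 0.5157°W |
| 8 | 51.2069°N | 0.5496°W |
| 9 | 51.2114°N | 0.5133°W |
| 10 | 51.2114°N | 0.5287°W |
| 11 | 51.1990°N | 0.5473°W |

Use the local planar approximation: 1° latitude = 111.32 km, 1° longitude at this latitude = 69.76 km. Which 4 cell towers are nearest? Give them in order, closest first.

Distances from 51.1919°N, 0.5349°W:
1: √((-0.0004·111.32)² + (-0.0053·69.76)²) = √(0.001983 + 0.136699) = 0.3724 km
2: √((-0.0074·111.32)² + (-0.0013·69.76)²) = √(0.678594 + 0.008224) = 0.8287 km
3: √((0.0271·111.32)² + (-0.0006·69.76)²) = √(9.100913 + 0.001752) = 3.0171 km
4: √((-0.0180·111.32)² + (0.0197·69.76)²) = √(4.015054 + 1.888624) = 2.4297 km
5: √((0.0003·111.32)² + (0.0022·69.76)²) = √(0.001115 + 0.023554) = 0.1571 km
6: √((-0.0197·111.32)² + (0.0061·69.76)²) = √(4.809267 + 0.181081) = 2.2339 km
7: √((-0.0076·111.32)² + (0.0192·69.76)²) = √(0.715770 + 1.793971) = 1.5842 km
8: √((0.0150·111.32)² + (-0.0147·69.76)²) = √(2.788232 + 1.051593) = 1.9595 km
9: √((0.0195·111.32)² + (0.0216·69.76)²) = √(4.712112 + 2.270494) = 2.6425 km
10: √((0.0195·111.32)² + (0.0062·69.76)²) = √(4.712112 + 0.187067) = 2.2134 km
11: √((0.0071·111.32)² + (-0.0124·69.76)²) = √(0.624688 + 0.748267) = 1.1717 km
Sorted: 5 (0.1571 km) < 1 (0.3724 km) < 2 (0.8287 km) < 11 (1.1717 km) < 7 (1.5842 km) < 8 (1.9595 km) < …

5, 1, 2, 11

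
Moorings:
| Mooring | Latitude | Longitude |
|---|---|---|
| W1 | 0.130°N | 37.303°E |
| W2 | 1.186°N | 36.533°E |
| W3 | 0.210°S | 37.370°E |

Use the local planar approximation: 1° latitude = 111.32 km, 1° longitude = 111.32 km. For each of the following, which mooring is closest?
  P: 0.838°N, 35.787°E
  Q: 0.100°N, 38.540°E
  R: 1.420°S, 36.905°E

P at 0.838°N, 35.787°E:
  W1: 186.258 km
  W2: 91.636 km
  W3: 211.338 km
  → nearest: W2 (91.636 km)
Q at 0.100°N, 38.540°E:
  W1: 137.743 km
  W2: 254.030 km
  W3: 134.739 km
  → nearest: W3 (134.739 km)
R at 1.420°S, 36.905°E:
  W1: 178.143 km
  W2: 293.041 km
  W3: 144.301 km
  → nearest: W3 (144.301 km)

P→W2; Q→W3; R→W3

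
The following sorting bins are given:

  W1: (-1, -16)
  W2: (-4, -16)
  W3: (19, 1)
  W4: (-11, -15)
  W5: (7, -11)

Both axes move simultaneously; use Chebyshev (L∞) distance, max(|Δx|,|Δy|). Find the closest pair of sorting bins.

Pairwise distances:
W1–W2: 3
W1–W3: 20
W1–W4: 10
W1–W5: 8
W2–W3: 23
W2–W4: 7
W2–W5: 11
W3–W4: 30
W3–W5: 12
W4–W5: 18
Closest pair: W1–W2 at 3.

W1 and W2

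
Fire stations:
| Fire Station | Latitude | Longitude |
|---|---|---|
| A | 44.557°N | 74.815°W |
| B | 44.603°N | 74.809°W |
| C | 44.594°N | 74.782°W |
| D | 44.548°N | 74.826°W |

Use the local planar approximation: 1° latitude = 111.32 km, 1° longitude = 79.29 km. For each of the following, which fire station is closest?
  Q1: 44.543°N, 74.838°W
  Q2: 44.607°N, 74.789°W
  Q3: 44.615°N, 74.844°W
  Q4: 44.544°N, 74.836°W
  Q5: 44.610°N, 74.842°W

Q1 at 44.543°N, 74.838°W:
  A: 2.399 km
  B: 7.064 km
  C: 7.207 km
  D: 1.102 km
  → nearest: D (1.102 km)
Q2 at 44.607°N, 74.789°W:
  A: 5.936 km
  B: 1.647 km
  C: 1.550 km
  D: 7.193 km
  → nearest: C (1.550 km)
Q3 at 44.615°N, 74.844°W:
  A: 6.854 km
  B: 3.080 km
  C: 5.444 km
  D: 7.594 km
  → nearest: B (3.080 km)
Q4 at 44.544°N, 74.836°W:
  A: 2.206 km
  B: 6.908 km
  C: 7.022 km
  D: 0.909 km
  → nearest: D (0.909 km)
Q5 at 44.610°N, 74.842°W:
  A: 6.276 km
  B: 2.730 km
  C: 5.080 km
  D: 7.017 km
  → nearest: B (2.730 km)

Q1→D; Q2→C; Q3→B; Q4→D; Q5→B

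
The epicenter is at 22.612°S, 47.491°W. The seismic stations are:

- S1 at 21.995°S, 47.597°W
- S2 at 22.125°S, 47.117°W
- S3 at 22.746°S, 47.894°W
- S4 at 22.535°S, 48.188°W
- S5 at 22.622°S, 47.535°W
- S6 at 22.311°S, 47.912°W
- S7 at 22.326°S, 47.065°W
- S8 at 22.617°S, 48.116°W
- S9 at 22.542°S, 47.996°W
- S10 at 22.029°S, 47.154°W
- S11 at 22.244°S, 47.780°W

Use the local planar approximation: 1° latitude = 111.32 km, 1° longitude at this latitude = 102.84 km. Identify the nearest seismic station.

Distances from 22.612°S, 47.491°W:
S1: √((0.617·111.32)² + (-0.106·102.84)²) = √(4717.55230 + 118.83267) = 69.544 km
S2: √((0.487·111.32)² + (0.374·102.84)²) = √(2939.03202 + 1479.33775) = 66.471 km
S3: √((-0.134·111.32)² + (-0.403·102.84)²) = √(222.51331 + 1717.64824) = 44.047 km
S4: √((0.077·111.32)² + (-0.697·102.84)²) = √(73.47301 + 5137.94785) = 72.190 km
S5: √((-0.010·111.32)² + (-0.044·102.84)²) = √(1.23921 + 20.47526) = 4.660 km
S6: √((0.301·111.32)² + (-0.421·102.84)²) = √(1122.74049 + 1874.51244) = 54.747 km
S7: √((0.286·111.32)² + (0.426·102.84)²) = √(1013.62768 + 1919.30208) = 54.157 km
S8: √((-0.005·111.32)² + (-0.625·102.84)²) = √(0.30980 + 4131.27563) = 64.277 km
S9: √((0.070·111.32)² + (-0.505·102.84)²) = √(60.72150 + 2697.16113) = 52.516 km
S10: √((0.583·111.32)² + (0.337·102.84)²) = √(4211.95289 + 1201.11319) = 73.574 km
S11: √((0.368·111.32)² + (-0.289·102.84)²) = √(1678.19349 + 883.32357) = 50.611 km
Minimum: S5 at 4.660 km.

S5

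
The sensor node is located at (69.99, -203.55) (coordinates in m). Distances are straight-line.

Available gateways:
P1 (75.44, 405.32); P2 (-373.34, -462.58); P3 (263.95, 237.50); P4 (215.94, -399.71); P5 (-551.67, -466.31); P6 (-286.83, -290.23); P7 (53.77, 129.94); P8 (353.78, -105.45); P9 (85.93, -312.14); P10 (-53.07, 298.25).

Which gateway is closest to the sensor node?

Distances from (69.99, -203.55):
P1: 608.89 m
P2: 513.46 m
P3: 481.81 m
P4: 244.50 m
P5: 674.91 m
P6: 367.20 m
P7: 333.88 m
P8: 300.27 m
P9: 109.75 m
P10: 516.67 m
Minimum: P9 at 109.75 m.

P9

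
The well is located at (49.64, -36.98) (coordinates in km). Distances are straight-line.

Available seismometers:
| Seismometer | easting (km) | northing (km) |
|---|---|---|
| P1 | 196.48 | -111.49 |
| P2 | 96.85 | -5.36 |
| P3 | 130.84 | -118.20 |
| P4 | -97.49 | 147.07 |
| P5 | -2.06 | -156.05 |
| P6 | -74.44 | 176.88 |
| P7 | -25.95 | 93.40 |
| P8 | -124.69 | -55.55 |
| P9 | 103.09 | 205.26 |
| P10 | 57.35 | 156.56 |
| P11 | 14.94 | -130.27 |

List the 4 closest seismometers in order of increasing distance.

Distances from (49.64, -36.98):
P1: 164.66 km
P2: 56.82 km
P3: 114.85 km
P4: 235.63 km
P5: 129.81 km
P6: 247.25 km
P7: 150.71 km
P8: 175.32 km
P9: 248.07 km
P10: 193.69 km
P11: 99.53 km
Sorted: P2 (56.82 km) < P11 (99.53 km) < P3 (114.85 km) < P5 (129.81 km) < P7 (150.71 km) < P1 (164.66 km) < …

P2, P11, P3, P5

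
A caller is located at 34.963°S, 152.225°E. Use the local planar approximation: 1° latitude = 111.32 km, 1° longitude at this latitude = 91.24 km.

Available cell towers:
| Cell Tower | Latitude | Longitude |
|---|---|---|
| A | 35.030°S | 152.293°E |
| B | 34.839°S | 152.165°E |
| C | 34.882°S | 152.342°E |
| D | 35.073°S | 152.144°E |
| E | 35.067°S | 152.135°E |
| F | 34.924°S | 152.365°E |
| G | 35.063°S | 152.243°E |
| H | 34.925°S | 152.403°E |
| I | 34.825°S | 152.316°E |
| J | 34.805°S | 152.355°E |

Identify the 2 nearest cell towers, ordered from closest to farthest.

Distances from 34.963°S, 152.225°E:
A: √((-0.067·111.32)² + (0.068·91.24)²) = √(55.62833 + 38.49359) = 9.702 km
B: √((0.124·111.32)² + (-0.060·91.24)²) = √(190.54158 + 29.96906) = 14.850 km
C: √((0.081·111.32)² + (0.117·91.24)²) = √(81.30485 + 113.95733) = 13.974 km
D: √((-0.110·111.32)² + (-0.081·91.24)²) = √(149.94492 + 54.61860) = 14.303 km
E: √((-0.104·111.32)² + (-0.090·91.24)²) = √(134.03341 + 67.43037) = 14.194 km
F: √((0.039·111.32)² + (0.140·91.24)²) = √(18.84845 + 163.16486) = 13.491 km
G: √((-0.100·111.32)² + (0.018·91.24)²) = √(123.92142 + 2.69721) = 11.252 km
H: √((0.038·111.32)² + (0.178·91.24)²) = √(17.89425 + 263.76099) = 16.783 km
I: √((0.138·111.32)² + (0.091·91.24)²) = √(235.99596 + 68.93715) = 17.462 km
J: √((0.158·111.32)² + (0.130·91.24)²) = √(309.35744 + 140.68807) = 21.214 km
Sorted: A (9.702 km) < G (11.252 km) < F (13.491 km) < C (13.974 km) < …

A, G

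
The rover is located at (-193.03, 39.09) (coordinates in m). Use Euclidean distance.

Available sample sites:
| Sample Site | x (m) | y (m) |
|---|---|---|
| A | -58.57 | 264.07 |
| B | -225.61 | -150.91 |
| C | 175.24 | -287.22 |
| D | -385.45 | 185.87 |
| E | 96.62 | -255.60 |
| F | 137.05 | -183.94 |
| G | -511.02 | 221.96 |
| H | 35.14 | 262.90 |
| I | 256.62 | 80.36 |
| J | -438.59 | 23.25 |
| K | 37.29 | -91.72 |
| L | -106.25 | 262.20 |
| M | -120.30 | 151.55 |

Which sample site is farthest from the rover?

C

Distances from (-193.03, 39.09):
A: √((134.46)² + (224.98)²) = √(18079.4916 + 50616.0004) = 262.10 m
B: √((-32.58)² + (-190.00)²) = √(1061.4564 + 36100.0000) = 192.77 m
C: √((368.27)² + (-326.31)²) = √(135622.7929 + 106478.2161) = 492.04 m
D: √((-192.42)² + (146.78)²) = √(37025.4564 + 21544.3684) = 242.01 m
E: √((289.65)² + (-294.69)²) = √(83897.1225 + 86842.1961) = 413.21 m
F: √((330.08)² + (-223.03)²) = √(108952.8064 + 49742.3809) = 398.37 m
G: √((-317.99)² + (182.87)²) = √(101117.6401 + 33441.4369) = 366.82 m
H: √((228.17)² + (223.81)²) = √(52061.5489 + 50090.9161) = 319.61 m
I: √((449.65)² + (41.27)²) = √(202185.1225 + 1703.2129) = 451.54 m
J: √((-245.56)² + (-15.84)²) = √(60299.7136 + 250.9056) = 246.07 m
K: √((230.32)² + (-130.81)²) = √(53047.3024 + 17111.2561) = 264.87 m
L: √((86.78)² + (223.11)²) = √(7530.7684 + 49778.0721) = 239.39 m
M: √((72.73)² + (112.46)²) = √(5289.6529 + 12647.2516) = 133.93 m
Maximum: C at 492.04 m.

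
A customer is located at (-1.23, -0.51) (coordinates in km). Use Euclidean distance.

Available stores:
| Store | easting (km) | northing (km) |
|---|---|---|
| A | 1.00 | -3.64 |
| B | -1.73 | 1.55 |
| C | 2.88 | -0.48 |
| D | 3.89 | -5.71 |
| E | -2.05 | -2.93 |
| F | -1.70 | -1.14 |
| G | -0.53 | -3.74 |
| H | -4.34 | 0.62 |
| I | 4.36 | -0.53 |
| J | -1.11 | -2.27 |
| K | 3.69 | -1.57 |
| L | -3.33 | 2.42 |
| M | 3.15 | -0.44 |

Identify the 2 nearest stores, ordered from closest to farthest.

Distances from (-1.23, -0.51):
A: 3.84 km
B: 2.12 km
C: 4.11 km
D: 7.30 km
E: 2.56 km
F: 0.79 km
G: 3.30 km
H: 3.31 km
I: 5.59 km
J: 1.76 km
K: 5.03 km
L: 3.60 km
M: 4.38 km
Sorted: F (0.79 km) < J (1.76 km) < B (2.12 km) < E (2.56 km) < …

F, J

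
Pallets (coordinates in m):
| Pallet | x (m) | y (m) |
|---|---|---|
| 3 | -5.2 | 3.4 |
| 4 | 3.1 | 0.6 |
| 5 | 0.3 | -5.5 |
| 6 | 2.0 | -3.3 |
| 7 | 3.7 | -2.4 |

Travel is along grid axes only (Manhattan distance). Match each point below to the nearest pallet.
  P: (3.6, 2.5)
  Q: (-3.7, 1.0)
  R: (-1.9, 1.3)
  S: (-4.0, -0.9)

P at (3.6, 2.5):
  3: 9.7 m
  4: 2.4 m
  5: 11.3 m
  6: 7.4 m
  7: 5.0 m
  → nearest: 4 (2.4 m)
Q at (-3.7, 1.0):
  3: 3.9 m
  4: 7.2 m
  5: 10.5 m
  6: 10.0 m
  7: 10.8 m
  → nearest: 3 (3.9 m)
R at (-1.9, 1.3):
  3: 5.4 m
  4: 5.7 m
  5: 9.0 m
  6: 8.5 m
  7: 9.3 m
  → nearest: 3 (5.4 m)
S at (-4.0, -0.9):
  3: 5.5 m
  4: 8.6 m
  5: 8.9 m
  6: 8.4 m
  7: 9.2 m
  → nearest: 3 (5.5 m)

P→4; Q→3; R→3; S→3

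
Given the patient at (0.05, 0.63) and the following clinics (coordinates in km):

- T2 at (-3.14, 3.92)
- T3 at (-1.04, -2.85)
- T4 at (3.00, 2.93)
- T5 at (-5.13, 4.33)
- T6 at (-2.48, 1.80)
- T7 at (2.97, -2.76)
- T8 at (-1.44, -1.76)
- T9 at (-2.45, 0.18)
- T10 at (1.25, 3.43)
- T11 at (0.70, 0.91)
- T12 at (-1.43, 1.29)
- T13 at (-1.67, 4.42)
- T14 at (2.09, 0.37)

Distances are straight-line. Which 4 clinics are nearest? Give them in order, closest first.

Distances from (0.05, 0.63):
T2: 4.58 km
T3: 3.65 km
T4: 3.74 km
T5: 6.37 km
T6: 2.79 km
T7: 4.47 km
T8: 2.82 km
T9: 2.54 km
T10: 3.05 km
T11: 0.71 km
T12: 1.62 km
T13: 4.16 km
T14: 2.06 km
Sorted: T11 (0.71 km) < T12 (1.62 km) < T14 (2.06 km) < T9 (2.54 km) < T6 (2.79 km) < T8 (2.82 km) < …

T11, T12, T14, T9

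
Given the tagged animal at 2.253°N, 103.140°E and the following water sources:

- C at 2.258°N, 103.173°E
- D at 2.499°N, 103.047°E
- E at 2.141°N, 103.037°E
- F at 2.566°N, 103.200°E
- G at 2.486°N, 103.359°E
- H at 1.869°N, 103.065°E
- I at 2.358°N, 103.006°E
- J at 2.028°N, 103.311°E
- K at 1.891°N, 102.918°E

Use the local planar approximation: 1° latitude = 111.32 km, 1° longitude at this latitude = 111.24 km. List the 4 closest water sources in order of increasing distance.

C, E, I, D

Distances from 2.253°N, 103.140°E:
C: √((0.005·111.32)² + (0.033·111.24)²) = √(0.30980 + 13.47565) = 3.713 km
D: √((0.246·111.32)² + (-0.093·111.24)²) = √(749.92289 + 107.02565) = 29.274 km
E: √((-0.112·111.32)² + (-0.103·111.24)²) = √(155.44703 + 131.27935) = 16.933 km
F: √((0.313·111.32)² + (0.060·111.24)²) = √(1214.04580 + 44.54762) = 35.477 km
G: √((0.233·111.32)² + (0.219·111.24)²) = √(672.75702 + 593.48561) = 35.584 km
H: √((-0.384·111.32)² + (-0.075·111.24)²) = √(1827.29575 + 69.60565) = 43.553 km
I: √((0.105·111.32)² + (-0.134·111.24)²) = √(136.62337 + 222.19361) = 18.942 km
J: √((-0.225·111.32)² + (0.171·111.24)²) = √(627.35221 + 361.83801) = 31.451 km
K: √((-0.362·111.32)² + (-0.222·111.24)²) = √(1623.91591 + 609.85685) = 47.263 km
Sorted: C (3.713 km) < E (16.933 km) < I (18.942 km) < D (29.274 km) < J (31.451 km) < F (35.477 km) < …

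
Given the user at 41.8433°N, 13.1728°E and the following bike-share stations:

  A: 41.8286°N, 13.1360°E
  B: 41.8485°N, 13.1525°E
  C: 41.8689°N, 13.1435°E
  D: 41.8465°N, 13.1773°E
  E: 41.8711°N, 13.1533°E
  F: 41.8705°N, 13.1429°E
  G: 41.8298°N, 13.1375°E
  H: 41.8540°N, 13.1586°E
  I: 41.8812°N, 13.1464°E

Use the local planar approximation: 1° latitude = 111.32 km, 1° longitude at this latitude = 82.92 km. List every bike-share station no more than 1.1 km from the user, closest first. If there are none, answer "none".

D

Distances from 41.8433°N, 13.1728°E:
A: 3.4625 km
B: 1.7800 km
C: 3.7449 km
D: 0.5159 km
E: 3.4917 km
F: 3.9135 km
G: 3.2903 km
H: 1.6749 km
I: 4.7531 km
Threshold 1.1 km: D (0.5159 km) is within range.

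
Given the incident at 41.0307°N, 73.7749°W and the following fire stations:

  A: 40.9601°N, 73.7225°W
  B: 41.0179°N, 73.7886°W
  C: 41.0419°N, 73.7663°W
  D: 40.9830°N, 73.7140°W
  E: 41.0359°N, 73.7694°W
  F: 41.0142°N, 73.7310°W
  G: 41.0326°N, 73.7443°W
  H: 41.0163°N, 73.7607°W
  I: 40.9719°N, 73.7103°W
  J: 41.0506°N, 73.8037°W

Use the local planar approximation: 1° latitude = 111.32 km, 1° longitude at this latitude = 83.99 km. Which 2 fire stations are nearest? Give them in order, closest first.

Distances from 41.0307°N, 73.7749°W:
A: √((-0.0706·111.32)² + (0.0524·83.99)²) = √(61.766899 + 19.369470) = 9.0076 km
B: √((-0.0128·111.32)² + (-0.0137·83.99)²) = √(2.030329 + 1.324025) = 1.8315 km
C: √((0.0112·111.32)² + (0.0086·83.99)²) = √(1.554470 + 0.521738) = 1.4409 km
D: √((-0.0477·111.32)² + (0.0609·83.99)²) = √(28.195718 + 26.163133) = 7.3728 km
E: √((0.0052·111.32)² + (0.0055·83.99)²) = √(0.335084 + 0.213393) = 0.7406 km
F: √((-0.0165·111.32)² + (0.0439·83.99)²) = √(3.373761 + 13.595156) = 4.1193 km
G: √((0.0019·111.32)² + (0.0306·83.99)²) = √(0.044736 + 6.605383) = 2.5788 km
H: √((-0.0144·111.32)² + (0.0142·83.99)²) = √(2.569635 + 1.422433) = 1.9980 km
I: √((-0.0588·111.32)² + (0.0646·83.99)²) = √(42.845089 + 29.438806) = 8.5020 km
J: √((0.0199·111.32)² + (-0.0288·83.99)²) = √(4.907412 + 5.851135) = 3.2800 km
Sorted: E (0.7406 km) < C (1.4409 km) < B (1.8315 km) < H (1.9980 km) < …

E, C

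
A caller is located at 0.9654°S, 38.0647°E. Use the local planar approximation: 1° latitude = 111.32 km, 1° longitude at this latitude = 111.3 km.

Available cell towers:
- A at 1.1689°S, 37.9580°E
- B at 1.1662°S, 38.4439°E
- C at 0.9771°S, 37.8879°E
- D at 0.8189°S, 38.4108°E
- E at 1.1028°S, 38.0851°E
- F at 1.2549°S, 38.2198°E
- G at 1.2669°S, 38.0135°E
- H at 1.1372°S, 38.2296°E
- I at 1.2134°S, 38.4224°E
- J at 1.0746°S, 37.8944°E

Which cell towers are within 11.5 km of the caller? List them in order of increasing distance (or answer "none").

none

Distances from 0.9654°S, 38.0647°E:
A: 25.5777 km
B: 47.7590 km
C: 19.7209 km
D: 41.8309 km
E: 15.4630 km
F: 36.5594 km
G: 34.0433 km
H: 26.5067 km
I: 48.4475 km
J: 22.5176 km
Threshold 11.5 km: none within range.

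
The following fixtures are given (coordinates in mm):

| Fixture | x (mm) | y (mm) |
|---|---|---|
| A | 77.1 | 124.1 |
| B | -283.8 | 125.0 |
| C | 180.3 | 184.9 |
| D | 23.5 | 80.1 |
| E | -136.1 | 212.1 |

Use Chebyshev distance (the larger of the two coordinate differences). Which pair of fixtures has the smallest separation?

Pairwise distances:
A–B: max(|-360.9|, |0.9|) = 360.9 mm
A–C: max(|103.2|, |60.8|) = 103.2 mm
A–D: max(|-53.6|, |-44.0|) = 53.6 mm
A–E: max(|-213.2|, |88.0|) = 213.2 mm
B–C: max(|464.1|, |59.9|) = 464.1 mm
B–D: max(|307.3|, |-44.9|) = 307.3 mm
B–E: max(|147.7|, |87.1|) = 147.7 mm
C–D: max(|-156.8|, |-104.8|) = 156.8 mm
C–E: max(|-316.4|, |27.2|) = 316.4 mm
D–E: max(|-159.6|, |132.0|) = 159.6 mm
Closest pair: A–D at 53.6 mm.

A and D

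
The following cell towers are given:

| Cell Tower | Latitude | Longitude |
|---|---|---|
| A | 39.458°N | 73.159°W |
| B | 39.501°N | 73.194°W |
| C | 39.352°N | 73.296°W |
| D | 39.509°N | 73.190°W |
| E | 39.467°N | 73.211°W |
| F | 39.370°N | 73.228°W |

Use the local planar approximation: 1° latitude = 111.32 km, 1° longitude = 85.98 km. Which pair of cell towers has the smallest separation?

B and D

Pairwise distances:
A–B: 5.654 km
A–C: 16.673 km
A–D: 6.272 km
A–E: 4.582 km
A–F: 11.453 km
B–C: 18.762 km
B–D: 0.955 km
B–E: 4.057 km
B–F: 14.873 km
C–D: 19.711 km
C–E: 14.741 km
C–F: 6.180 km
D–E: 5.012 km
D–F: 15.815 km
E–F: 10.897 km
Closest pair: B–D at 0.955 km.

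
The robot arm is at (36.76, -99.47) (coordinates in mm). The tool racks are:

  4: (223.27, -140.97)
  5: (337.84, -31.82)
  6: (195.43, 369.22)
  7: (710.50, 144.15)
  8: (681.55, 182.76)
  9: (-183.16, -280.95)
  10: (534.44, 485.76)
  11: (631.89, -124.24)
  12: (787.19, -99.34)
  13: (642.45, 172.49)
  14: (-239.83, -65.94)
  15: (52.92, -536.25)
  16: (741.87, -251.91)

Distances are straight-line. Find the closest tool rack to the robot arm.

Distances from (36.76, -99.47):
4: 191.07 mm
5: 308.59 mm
6: 494.82 mm
7: 716.43 mm
8: 703.85 mm
9: 285.13 mm
10: 768.23 mm
11: 595.65 mm
12: 750.43 mm
13: 663.94 mm
14: 278.61 mm
15: 437.08 mm
16: 721.40 mm
Minimum: 4 at 191.07 mm.

4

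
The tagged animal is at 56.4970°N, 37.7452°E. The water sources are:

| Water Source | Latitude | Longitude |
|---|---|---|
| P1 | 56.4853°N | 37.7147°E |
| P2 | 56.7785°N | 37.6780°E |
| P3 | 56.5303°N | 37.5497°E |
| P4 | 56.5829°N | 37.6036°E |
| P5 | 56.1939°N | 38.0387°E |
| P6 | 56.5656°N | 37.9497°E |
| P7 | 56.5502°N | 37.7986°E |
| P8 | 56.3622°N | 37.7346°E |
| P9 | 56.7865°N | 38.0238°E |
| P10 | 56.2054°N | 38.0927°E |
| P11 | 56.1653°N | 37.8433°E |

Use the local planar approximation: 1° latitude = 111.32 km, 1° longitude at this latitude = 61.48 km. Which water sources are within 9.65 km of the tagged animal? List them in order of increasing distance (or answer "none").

Distances from 56.4970°N, 37.7452°E:
P1: √((-0.0117·111.32)² + (-0.0305·61.48)²) = √(1.696360 + 3.516150) = 2.2831 km
P2: √((0.2815·111.32)² + (-0.0672·61.48)²) = √(981.981246 + 17.068929) = 31.6078 km
P3: √((0.0333·111.32)² + (-0.1955·61.48)²) = √(13.741523 + 144.464534) = 12.5780 km
P4: √((0.0859·111.32)² + (-0.1416·61.48)²) = √(91.439264 + 75.786914) = 12.9316 km
P5: √((-0.3031·111.32)² + (0.2935·61.48)²) = √(1138.461289 + 325.599650) = 38.2630 km
P6: √((0.0686·111.32)² + (0.2045·61.48)²) = √(58.316926 + 158.071779) = 14.7102 km
P7: √((0.0532·111.32)² + (0.0534·61.48)²) = √(35.072737 + 10.778299) = 6.7713 km
P8: √((-0.1348·111.32)² + (-0.0106·61.48)²) = √(225.178115 + 0.424697) = 15.0201 km
P9: √((0.2895·111.32)² + (0.2786·61.48)²) = √(1038.588553 + 293.379620) = 36.4961 km
P10: √((-0.2916·111.32)² + (0.3475·61.48)²) = √(1053.710808 + 456.433314) = 38.8606 km
P11: √((-0.3317·111.32)² + (0.0981·61.48)²) = √(1363.444104 + 36.375229) = 37.4142 km
Threshold 9.65 km: P1 (2.2831 km), P7 (6.7713 km) are within range.

P1, P7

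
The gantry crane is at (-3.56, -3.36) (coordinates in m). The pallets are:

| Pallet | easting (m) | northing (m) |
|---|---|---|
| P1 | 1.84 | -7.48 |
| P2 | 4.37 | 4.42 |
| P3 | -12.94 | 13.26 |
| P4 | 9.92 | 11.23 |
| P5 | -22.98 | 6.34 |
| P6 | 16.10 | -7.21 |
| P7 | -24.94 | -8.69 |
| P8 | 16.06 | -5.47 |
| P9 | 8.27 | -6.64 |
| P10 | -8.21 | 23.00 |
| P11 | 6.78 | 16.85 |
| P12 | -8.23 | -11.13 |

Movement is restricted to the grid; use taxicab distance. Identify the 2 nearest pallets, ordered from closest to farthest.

Distances from (-3.56, -3.36):
P1: |5.40| + |-4.12| = 5.40 + 4.12 = 9.52 m
P2: |7.93| + |7.78| = 7.93 + 7.78 = 15.71 m
P3: |-9.38| + |16.62| = 9.38 + 16.62 = 26.00 m
P4: |13.48| + |14.59| = 13.48 + 14.59 = 28.07 m
P5: |-19.42| + |9.70| = 19.42 + 9.70 = 29.12 m
P6: |19.66| + |-3.85| = 19.66 + 3.85 = 23.51 m
P7: |-21.38| + |-5.33| = 21.38 + 5.33 = 26.71 m
P8: |19.62| + |-2.11| = 19.62 + 2.11 = 21.73 m
P9: |11.83| + |-3.28| = 11.83 + 3.28 = 15.11 m
P10: |-4.65| + |26.36| = 4.65 + 26.36 = 31.01 m
P11: |10.34| + |20.21| = 10.34 + 20.21 = 30.55 m
P12: |-4.67| + |-7.77| = 4.67 + 7.77 = 12.44 m
Sorted: P1 (9.52 m) < P12 (12.44 m) < P9 (15.11 m) < P2 (15.71 m) < …

P1, P12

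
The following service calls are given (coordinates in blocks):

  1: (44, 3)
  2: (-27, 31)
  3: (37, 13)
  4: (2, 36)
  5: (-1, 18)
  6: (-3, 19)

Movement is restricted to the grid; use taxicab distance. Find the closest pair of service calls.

5 and 6

Pairwise distances:
5–6: |-2| + |1| = 2 + 1 = 3 blocks
1–3: |-7| + |10| = 7 + 10 = 17 blocks
4–5: |-3| + |-18| = 3 + 18 = 21 blocks
4–6: |-5| + |-17| = 5 + 17 = 22 blocks
2–4: |29| + |5| = 29 + 5 = 34 blocks
2–6: |24| + |-12| = 24 + 12 = 36 blocks
2–5: |26| + |-13| = 26 + 13 = 39 blocks
3–5: |-38| + |5| = 38 + 5 = 43 blocks
3–6: |-40| + |6| = 40 + 6 = 46 blocks
3–4: |-35| + |23| = 35 + 23 = 58 blocks
1–5: |-45| + |15| = 45 + 15 = 60 blocks
1–6: |-47| + |16| = 47 + 16 = 63 blocks
1–4: |-42| + |33| = 42 + 33 = 75 blocks
2–3: |64| + |-18| = 64 + 18 = 82 blocks
1–2: |-71| + |28| = 71 + 28 = 99 blocks
Closest pair: 5–6 at 3 blocks.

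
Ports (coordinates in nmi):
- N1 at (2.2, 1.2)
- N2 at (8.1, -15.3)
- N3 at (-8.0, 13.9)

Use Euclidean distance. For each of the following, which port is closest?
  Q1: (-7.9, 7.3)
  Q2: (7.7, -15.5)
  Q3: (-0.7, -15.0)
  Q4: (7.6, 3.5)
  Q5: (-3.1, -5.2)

Q1 at (-7.9, 7.3):
  N1: √((10.1)² + (-6.1)²) = √(102.010 + 37.210) = 11.8 nmi
  N2: √((16.0)² + (-22.6)²) = √(256.000 + 510.760) = 27.7 nmi
  N3: √((-0.1)² + (6.6)²) = √(0.010 + 43.560) = 6.6 nmi
  → nearest: N3 (6.6 nmi)
Q2 at (7.7, -15.5):
  N1: √((-5.5)² + (16.7)²) = √(30.250 + 278.890) = 17.6 nmi
  N2: √((0.4)² + (0.2)²) = √(0.160 + 0.040) = 0.4 nmi
  N3: √((-15.7)² + (29.4)²) = √(246.490 + 864.360) = 33.3 nmi
  → nearest: N2 (0.4 nmi)
Q3 at (-0.7, -15.0):
  N1: √((2.9)² + (16.2)²) = √(8.410 + 262.440) = 16.5 nmi
  N2: √((8.8)² + (-0.3)²) = √(77.440 + 0.090) = 8.8 nmi
  N3: √((-7.3)² + (28.9)²) = √(53.290 + 835.210) = 29.8 nmi
  → nearest: N2 (8.8 nmi)
Q4 at (7.6, 3.5):
  N1: √((-5.4)² + (-2.3)²) = √(29.160 + 5.290) = 5.9 nmi
  N2: √((0.5)² + (-18.8)²) = √(0.250 + 353.440) = 18.8 nmi
  N3: √((-15.6)² + (10.4)²) = √(243.360 + 108.160) = 18.7 nmi
  → nearest: N1 (5.9 nmi)
Q5 at (-3.1, -5.2):
  N1: √((5.3)² + (6.4)²) = √(28.090 + 40.960) = 8.3 nmi
  N2: √((11.2)² + (-10.1)²) = √(125.440 + 102.010) = 15.1 nmi
  N3: √((-4.9)² + (19.1)²) = √(24.010 + 364.810) = 19.7 nmi
  → nearest: N1 (8.3 nmi)

Q1→N3; Q2→N2; Q3→N2; Q4→N1; Q5→N1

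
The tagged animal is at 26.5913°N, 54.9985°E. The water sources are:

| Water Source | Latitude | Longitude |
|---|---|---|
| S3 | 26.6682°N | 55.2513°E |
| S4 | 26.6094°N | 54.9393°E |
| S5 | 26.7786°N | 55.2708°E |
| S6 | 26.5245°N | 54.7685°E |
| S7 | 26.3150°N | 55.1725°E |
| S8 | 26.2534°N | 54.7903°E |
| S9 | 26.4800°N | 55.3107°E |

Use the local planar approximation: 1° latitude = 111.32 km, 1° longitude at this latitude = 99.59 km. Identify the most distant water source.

S8

Distances from 26.5913°N, 54.9985°E:
S3: √((0.0769·111.32)² + (0.2528·99.59)²) = √(73.282297 + 633.848700) = 26.5919 km
S4: √((0.0181·111.32)² + (-0.0592·99.59)²) = √(4.059790 + 34.759609) = 6.2305 km
S5: √((0.1873·111.32)² + (0.2723·99.59)²) = √(434.732341 + 735.405286) = 34.2073 km
S6: √((-0.0668·111.32)² + (-0.2300·99.59)²) = √(55.296714 + 524.671092) = 24.0825 km
S7: √((-0.2763·111.32)² + (0.1740·99.59)²) = √(946.037094 + 300.282457) = 35.3033 km
S8: √((-0.3379·111.32)² + (-0.2082·99.59)²) = √(1414.890331 + 429.925213) = 42.9513 km
S9: √((-0.1113·111.32)² + (0.3122·99.59)²) = √(153.510018 + 966.712340) = 33.4697 km
Maximum: S8 at 42.9513 km.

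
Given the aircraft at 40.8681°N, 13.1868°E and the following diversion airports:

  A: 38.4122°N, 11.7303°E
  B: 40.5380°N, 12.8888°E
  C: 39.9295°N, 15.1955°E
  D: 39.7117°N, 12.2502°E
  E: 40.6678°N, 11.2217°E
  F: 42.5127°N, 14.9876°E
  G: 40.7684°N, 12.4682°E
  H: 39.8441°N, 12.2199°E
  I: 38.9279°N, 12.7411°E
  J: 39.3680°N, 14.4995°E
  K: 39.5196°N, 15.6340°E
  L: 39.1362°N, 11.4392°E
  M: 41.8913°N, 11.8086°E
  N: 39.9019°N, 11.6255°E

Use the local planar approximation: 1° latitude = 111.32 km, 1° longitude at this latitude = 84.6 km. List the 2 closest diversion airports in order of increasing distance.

B, G

Distances from 40.8681°N, 13.1868°E:
A: √((-2.4559·111.32)² + (-1.4565·84.6)²) = √(74742.522963 + 15183.143756) = 299.8761 km
B: √((-0.3301·111.32)² + (-0.2980·84.6)²) = √(1350.322313 + 635.584437) = 44.5635 km
C: √((-0.9386·111.32)² + (2.0087·84.6)²) = √(10917.105194 + 28878.250893) = 199.4877 km
D: √((-1.1564·111.32)² + (-0.9366·84.6)²) = √(16571.528242 + 6278.400746) = 151.1619 km
E: √((-0.2003·111.32)² + (-1.9651·84.6)²) = √(497.173868 + 27638.217956) = 167.7361 km
F: √((1.6446·111.32)² + (1.8008·84.6)²) = √(33517.141061 + 23209.815601) = 238.1742 km
G: √((-0.0997·111.32)² + (-0.7186·84.6)²) = √(123.179011 + 3695.856937) = 61.7983 km
H: √((-1.0240·111.32)² + (-0.9669·84.6)²) = √(12994.103109 + 6691.197464) = 140.3043 km
I: √((-1.9402·111.32)² + (-0.4457·84.6)²) = √(46648.683935 + 1421.759027) = 219.2497 km
J: √((-1.5001·111.32)² + (1.3127·84.6)²) = √(27886.038167 + 12333.084202) = 200.5471 km
K: √((-1.3485·111.32)² + (2.4472·84.6)²) = √(22534.519230 + 42862.712777) = 255.7288 km
L: √((-1.7319·111.32)² + (-1.7476·84.6)²) = √(37169.953669 + 21858.723581) = 242.9582 km
M: √((1.0232·111.32)² + (-1.3782·84.6)²) = √(12973.807754 + 13594.561922) = 162.9981 km
N: √((-0.9662·111.32)² + (-1.5613·84.6)²) = √(11568.590853 + 17446.706113) = 170.3388 km
Sorted: B (44.5635 km) < G (61.7983 km) < H (140.3043 km) < D (151.1619 km) < …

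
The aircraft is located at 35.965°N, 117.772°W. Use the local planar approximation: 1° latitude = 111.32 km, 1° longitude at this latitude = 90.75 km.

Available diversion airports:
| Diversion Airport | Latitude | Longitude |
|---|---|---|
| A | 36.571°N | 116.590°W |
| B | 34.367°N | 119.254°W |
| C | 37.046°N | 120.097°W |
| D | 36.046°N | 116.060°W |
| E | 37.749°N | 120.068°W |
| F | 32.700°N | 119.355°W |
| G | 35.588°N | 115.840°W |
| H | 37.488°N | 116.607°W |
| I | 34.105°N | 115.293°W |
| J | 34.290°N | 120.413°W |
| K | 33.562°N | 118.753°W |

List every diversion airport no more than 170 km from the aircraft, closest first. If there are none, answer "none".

Distances from 35.965°N, 117.772°W:
A: 126.716 km
B: 223.008 km
C: 242.898 km
D: 155.625 km
E: 287.845 km
F: 390.820 km
G: 180.282 km
H: 199.804 km
I: 305.750 km
J: 303.661 km
K: 281.927 km
Threshold 170 km: A (126.716 km), D (155.625 km) are within range.

A, D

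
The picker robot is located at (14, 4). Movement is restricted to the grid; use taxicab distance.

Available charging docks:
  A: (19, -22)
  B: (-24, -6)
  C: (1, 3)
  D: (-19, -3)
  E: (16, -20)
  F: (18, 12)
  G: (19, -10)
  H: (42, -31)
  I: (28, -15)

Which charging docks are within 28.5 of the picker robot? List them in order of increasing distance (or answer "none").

F, C, G, E

Distances from (14, 4):
A: 31
B: 48
C: 14
D: 40
E: 26
F: 12
G: 19
H: 63
I: 33
Threshold 28.5: F (12), C (14), G (19), E (26) are within range.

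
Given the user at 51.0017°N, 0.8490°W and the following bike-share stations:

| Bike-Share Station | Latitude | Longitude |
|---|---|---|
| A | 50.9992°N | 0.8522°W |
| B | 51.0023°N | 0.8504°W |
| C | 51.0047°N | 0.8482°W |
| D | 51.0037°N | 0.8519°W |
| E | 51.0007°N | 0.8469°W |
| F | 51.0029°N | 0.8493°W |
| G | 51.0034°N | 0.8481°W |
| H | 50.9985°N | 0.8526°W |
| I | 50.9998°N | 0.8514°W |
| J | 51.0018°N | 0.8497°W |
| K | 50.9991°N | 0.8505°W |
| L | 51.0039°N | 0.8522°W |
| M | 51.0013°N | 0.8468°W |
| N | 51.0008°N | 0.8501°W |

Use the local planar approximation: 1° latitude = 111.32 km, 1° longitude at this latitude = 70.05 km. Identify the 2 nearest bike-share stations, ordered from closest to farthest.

Distances from 51.0017°N, 0.8490°W:
A: √((-0.0025·111.32)² + (-0.0032·70.05)²) = √(0.077451 + 0.050248) = 0.3573 km
B: √((0.0006·111.32)² + (-0.0014·70.05)²) = √(0.004461 + 0.009618) = 0.1187 km
C: √((0.0030·111.32)² + (0.0008·70.05)²) = √(0.111529 + 0.003140) = 0.3386 km
D: √((0.0020·111.32)² + (-0.0029·70.05)²) = √(0.049569 + 0.041268) = 0.3014 km
E: √((-0.0010·111.32)² + (0.0021·70.05)²) = √(0.012392 + 0.021640) = 0.1845 km
F: √((0.0012·111.32)² + (-0.0003·70.05)²) = √(0.017845 + 0.000442) = 0.1352 km
G: √((0.0017·111.32)² + (0.0009·70.05)²) = √(0.035813 + 0.003975) = 0.1995 km
H: √((-0.0032·111.32)² + (-0.0036·70.05)²) = √(0.126896 + 0.063595) = 0.4365 km
I: √((-0.0019·111.32)² + (-0.0024·70.05)²) = √(0.044736 + 0.028264) = 0.2702 km
J: √((0.0001·111.32)² + (-0.0007·70.05)²) = √(0.000124 + 0.002404) = 0.0503 km
K: √((-0.0026·111.32)² + (-0.0015·70.05)²) = √(0.083771 + 0.011041) = 0.3079 km
L: √((0.0022·111.32)² + (-0.0032·70.05)²) = √(0.059978 + 0.050248) = 0.3320 km
M: √((-0.0004·111.32)² + (0.0022·70.05)²) = √(0.001983 + 0.023750) = 0.1604 km
N: √((-0.0009·111.32)² + (-0.0011·70.05)²) = √(0.010038 + 0.005937) = 0.1264 km
Sorted: J (0.0503 km) < B (0.1187 km) < N (0.1264 km) < F (0.1352 km) < …

J, B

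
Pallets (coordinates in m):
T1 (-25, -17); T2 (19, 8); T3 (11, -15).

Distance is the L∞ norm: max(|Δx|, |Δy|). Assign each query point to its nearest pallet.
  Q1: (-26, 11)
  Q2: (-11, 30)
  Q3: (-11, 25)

Q1 at (-26, 11):
  T1: max(|1|, |-28|) = 28 m
  T2: max(|45|, |-3|) = 45 m
  T3: max(|37|, |-26|) = 37 m
  → nearest: T1 (28 m)
Q2 at (-11, 30):
  T1: max(|-14|, |-47|) = 47 m
  T2: max(|30|, |-22|) = 30 m
  T3: max(|22|, |-45|) = 45 m
  → nearest: T2 (30 m)
Q3 at (-11, 25):
  T1: max(|-14|, |-42|) = 42 m
  T2: max(|30|, |-17|) = 30 m
  T3: max(|22|, |-40|) = 40 m
  → nearest: T2 (30 m)

Q1→T1; Q2→T2; Q3→T2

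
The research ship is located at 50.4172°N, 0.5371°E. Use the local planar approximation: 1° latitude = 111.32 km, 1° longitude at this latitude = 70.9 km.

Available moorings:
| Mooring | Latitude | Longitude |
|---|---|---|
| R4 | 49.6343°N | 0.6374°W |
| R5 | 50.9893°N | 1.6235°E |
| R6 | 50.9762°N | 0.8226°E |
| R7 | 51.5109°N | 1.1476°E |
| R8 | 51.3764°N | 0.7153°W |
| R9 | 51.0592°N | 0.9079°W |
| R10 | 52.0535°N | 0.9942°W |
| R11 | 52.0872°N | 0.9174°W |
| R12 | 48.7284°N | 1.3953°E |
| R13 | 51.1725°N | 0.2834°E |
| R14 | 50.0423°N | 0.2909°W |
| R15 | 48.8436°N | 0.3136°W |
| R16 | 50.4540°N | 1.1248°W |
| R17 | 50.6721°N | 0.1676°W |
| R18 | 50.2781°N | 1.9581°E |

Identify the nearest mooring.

R17

Distances from 50.4172°N, 0.5371°E:
R4: 120.5395 km
R5: 99.9445 km
R6: 65.4373 km
R7: 129.2160 km
R8: 138.8746 km
R9: 124.9148 km
R10: 212.0541 km
R11: 212.5912 km
R12: 197.5987 km
R13: 85.9825 km
R14: 72.0279 km
R15: 185.2660 km
R16: 117.8999 km
R17: 57.4586 km
R18: 101.9319 km
Minimum: R17 at 57.4586 km.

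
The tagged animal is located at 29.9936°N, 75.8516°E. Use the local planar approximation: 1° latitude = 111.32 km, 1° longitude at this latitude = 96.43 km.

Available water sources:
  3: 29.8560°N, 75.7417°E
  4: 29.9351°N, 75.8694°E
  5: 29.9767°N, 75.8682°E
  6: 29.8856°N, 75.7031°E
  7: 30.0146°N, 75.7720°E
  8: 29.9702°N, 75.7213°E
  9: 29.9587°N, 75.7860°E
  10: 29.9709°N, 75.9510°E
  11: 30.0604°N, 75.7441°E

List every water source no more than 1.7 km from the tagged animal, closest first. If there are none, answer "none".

Distances from 29.9936°N, 75.8516°E:
3: √((-0.1376·111.32)² + (-0.1099·96.43)²) = √(234.629850 + 112.310334) = 18.6263 km
4: √((-0.0585·111.32)² + (0.0178·96.43)²) = √(42.409009 + 2.946214) = 6.7346 km
5: √((-0.0169·111.32)² + (0.0166·96.43)²) = √(3.539320 + 2.562362) = 2.4702 km
6: √((-0.1080·111.32)² + (-0.1485·96.43)²) = √(144.541949 + 205.058247) = 18.6976 km
7: √((0.0210·111.32)² + (-0.0796·96.43)²) = √(5.464935 + 58.918335) = 8.0239 km
8: √((-0.0234·111.32)² + (-0.1303·96.43)²) = √(6.785441 + 157.874928) = 12.8320 km
9: √((-0.0349·111.32)² + (-0.0656·96.43)²) = √(15.093753 + 40.015847) = 7.4236 km
10: √((-0.0227·111.32)² + (0.0994·96.43)²) = √(6.385547 + 91.874947) = 9.9126 km
11: √((0.0668·111.32)² + (-0.1075·96.43)²) = √(55.296714 + 107.458621) = 12.7576 km
Threshold 1.7 km: none within range.

none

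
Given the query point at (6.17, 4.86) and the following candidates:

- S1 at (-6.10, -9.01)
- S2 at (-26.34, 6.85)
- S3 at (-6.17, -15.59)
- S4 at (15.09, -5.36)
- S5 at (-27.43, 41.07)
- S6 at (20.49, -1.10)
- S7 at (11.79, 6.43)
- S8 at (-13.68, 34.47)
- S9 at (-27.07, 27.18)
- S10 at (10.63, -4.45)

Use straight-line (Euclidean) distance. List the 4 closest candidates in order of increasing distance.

Distances from (6.17, 4.86):
S1: √((-12.27)² + (-13.87)²) = √(150.5529 + 192.3769) = 18.52
S2: √((-32.51)² + (1.99)²) = √(1056.9001 + 3.9601) = 32.57
S3: √((-12.34)² + (-20.45)²) = √(152.2756 + 418.2025) = 23.88
S4: √((8.92)² + (-10.22)²) = √(79.5664 + 104.4484) = 13.57
S5: √((-33.60)² + (36.21)²) = √(1128.9600 + 1311.1641) = 49.40
S6: √((14.32)² + (-5.96)²) = √(205.0624 + 35.5216) = 15.51
S7: √((5.62)² + (1.57)²) = √(31.5844 + 2.4649) = 5.84
S8: √((-19.85)² + (29.61)²) = √(394.0225 + 876.7521) = 35.65
S9: √((-33.24)² + (22.32)²) = √(1104.8976 + 498.1824) = 40.04
S10: √((4.46)² + (-9.31)²) = √(19.8916 + 86.6761) = 10.32
Sorted: S7 (5.84) < S10 (10.32) < S4 (13.57) < S6 (15.51) < S1 (18.52) < S3 (23.88) < …

S7, S10, S4, S6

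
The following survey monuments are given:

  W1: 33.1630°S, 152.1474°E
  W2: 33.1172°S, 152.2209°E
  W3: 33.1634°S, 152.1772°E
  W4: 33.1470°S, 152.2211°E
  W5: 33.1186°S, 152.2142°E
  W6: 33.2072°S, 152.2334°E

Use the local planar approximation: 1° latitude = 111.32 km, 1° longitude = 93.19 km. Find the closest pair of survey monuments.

Pairwise distances:
W1–W2: 8.5387 km
W1–W3: 2.7774 km
W1–W4: 7.0953 km
W1–W5: 7.9487 km
W1–W6: 9.4042 km
W2–W3: 6.5601 km
W2–W4: 3.3174 km
W2–W5: 0.6435 km
W2–W6: 10.0863 km
W3–W4: 4.4799 km
W3–W5: 6.0630 km
W3–W6: 7.1556 km
W4–W5: 3.2262 km
W4–W6: 6.7988 km
W5–W6: 10.0239 km
Closest pair: W2–W5 at 0.6435 km.

W2 and W5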